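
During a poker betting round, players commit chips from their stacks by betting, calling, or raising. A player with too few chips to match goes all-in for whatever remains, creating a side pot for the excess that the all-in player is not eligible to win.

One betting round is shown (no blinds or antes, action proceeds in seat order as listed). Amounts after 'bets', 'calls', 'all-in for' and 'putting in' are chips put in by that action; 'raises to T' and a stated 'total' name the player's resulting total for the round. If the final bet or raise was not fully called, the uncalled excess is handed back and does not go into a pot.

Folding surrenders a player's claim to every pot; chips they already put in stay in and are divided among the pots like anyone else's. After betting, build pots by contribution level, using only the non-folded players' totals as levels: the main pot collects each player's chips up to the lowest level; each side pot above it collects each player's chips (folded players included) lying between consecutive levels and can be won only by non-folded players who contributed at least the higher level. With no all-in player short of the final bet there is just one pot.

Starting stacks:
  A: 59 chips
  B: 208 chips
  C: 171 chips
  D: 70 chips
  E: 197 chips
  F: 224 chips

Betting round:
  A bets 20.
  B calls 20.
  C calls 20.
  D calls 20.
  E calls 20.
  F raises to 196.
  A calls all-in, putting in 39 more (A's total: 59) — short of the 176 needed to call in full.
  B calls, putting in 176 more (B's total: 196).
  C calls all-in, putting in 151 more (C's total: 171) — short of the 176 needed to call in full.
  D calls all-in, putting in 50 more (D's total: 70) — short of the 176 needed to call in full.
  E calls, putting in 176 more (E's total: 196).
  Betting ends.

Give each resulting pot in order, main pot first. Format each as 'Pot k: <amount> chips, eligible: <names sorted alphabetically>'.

Contributions: A=59, B=196, C=171, D=70, E=196, F=196
Pot levels (distinct totals of non-folded players): 59, 70, 171, 196
Layer 1-59: 59 each from A, B, C, D, E, F = 59*6 = 354 chips; eligible A, B, C, D, E, F
Layer 60-70: 11 each from B, C, D, E, F = 11*5 = 55 chips; eligible B, C, D, E, F
Layer 71-171: 101 each from B, C, E, F = 101*4 = 404 chips; eligible B, C, E, F
Layer 172-196: 25 each from B, E, F = 25*3 = 75 chips; eligible B, E, F

Pot 1: 354 chips, eligible: A, B, C, D, E, F
Pot 2: 55 chips, eligible: B, C, D, E, F
Pot 3: 404 chips, eligible: B, C, E, F
Pot 4: 75 chips, eligible: B, E, F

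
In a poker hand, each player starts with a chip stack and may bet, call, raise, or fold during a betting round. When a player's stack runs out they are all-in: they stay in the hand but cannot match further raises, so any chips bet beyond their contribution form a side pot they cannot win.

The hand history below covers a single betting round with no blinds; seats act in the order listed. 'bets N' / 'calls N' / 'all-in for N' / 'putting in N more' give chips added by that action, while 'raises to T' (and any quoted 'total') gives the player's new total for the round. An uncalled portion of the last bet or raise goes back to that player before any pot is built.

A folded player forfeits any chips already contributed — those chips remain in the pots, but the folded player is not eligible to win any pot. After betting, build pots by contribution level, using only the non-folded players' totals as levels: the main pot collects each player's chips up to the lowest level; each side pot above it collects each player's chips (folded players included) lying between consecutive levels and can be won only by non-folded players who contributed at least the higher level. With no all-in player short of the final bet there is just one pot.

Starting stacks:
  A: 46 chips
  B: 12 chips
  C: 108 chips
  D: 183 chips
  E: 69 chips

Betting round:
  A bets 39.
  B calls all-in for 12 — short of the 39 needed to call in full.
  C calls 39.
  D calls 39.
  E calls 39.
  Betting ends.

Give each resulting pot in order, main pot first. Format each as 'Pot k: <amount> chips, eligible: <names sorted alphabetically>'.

Contributions: A=39, B=12, C=39, D=39, E=39
Pot levels (distinct totals of non-folded players): 12, 39
Layer 1-12: 12 each from A, B, C, D, E = 12*5 = 60 chips; eligible A, B, C, D, E
Layer 13-39: 27 each from A, C, D, E = 27*4 = 108 chips; eligible A, C, D, E

Pot 1: 60 chips, eligible: A, B, C, D, E
Pot 2: 108 chips, eligible: A, C, D, E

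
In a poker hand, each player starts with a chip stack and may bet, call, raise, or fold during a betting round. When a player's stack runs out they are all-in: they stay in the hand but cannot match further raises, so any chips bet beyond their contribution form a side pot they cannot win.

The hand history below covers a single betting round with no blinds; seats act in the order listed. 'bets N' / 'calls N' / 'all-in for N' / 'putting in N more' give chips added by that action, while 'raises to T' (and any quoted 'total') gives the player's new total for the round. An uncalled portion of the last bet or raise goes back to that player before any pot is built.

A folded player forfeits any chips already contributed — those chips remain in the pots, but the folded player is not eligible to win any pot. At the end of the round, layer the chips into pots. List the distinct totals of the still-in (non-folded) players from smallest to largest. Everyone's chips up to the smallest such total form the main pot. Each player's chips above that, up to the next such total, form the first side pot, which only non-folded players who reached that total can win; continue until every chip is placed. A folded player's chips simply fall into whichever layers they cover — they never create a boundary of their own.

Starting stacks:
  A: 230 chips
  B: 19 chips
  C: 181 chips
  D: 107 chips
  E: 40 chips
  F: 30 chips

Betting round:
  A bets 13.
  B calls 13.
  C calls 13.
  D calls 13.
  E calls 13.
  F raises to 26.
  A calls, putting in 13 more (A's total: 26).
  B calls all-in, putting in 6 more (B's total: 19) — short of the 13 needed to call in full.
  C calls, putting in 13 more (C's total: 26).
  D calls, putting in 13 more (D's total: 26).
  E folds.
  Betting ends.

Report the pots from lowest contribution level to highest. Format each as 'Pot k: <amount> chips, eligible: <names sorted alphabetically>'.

Pot 1: 108 chips, eligible: A, B, C, D, F
Pot 2: 28 chips, eligible: A, C, D, F

Derivation:
Contributions: A=26, B=19, C=26, D=26, E=13, F=26
Folded: E
Pot levels (distinct totals of non-folded players): 19, 26
Layer 1-19: A 19 + B 19 + C 19 + D 19 + E 13 + F 19 = 108 chips; eligible A, B, C, D, F
Layer 20-26: 7 each from A, C, D, F = 7*4 = 28 chips; eligible A, C, D, F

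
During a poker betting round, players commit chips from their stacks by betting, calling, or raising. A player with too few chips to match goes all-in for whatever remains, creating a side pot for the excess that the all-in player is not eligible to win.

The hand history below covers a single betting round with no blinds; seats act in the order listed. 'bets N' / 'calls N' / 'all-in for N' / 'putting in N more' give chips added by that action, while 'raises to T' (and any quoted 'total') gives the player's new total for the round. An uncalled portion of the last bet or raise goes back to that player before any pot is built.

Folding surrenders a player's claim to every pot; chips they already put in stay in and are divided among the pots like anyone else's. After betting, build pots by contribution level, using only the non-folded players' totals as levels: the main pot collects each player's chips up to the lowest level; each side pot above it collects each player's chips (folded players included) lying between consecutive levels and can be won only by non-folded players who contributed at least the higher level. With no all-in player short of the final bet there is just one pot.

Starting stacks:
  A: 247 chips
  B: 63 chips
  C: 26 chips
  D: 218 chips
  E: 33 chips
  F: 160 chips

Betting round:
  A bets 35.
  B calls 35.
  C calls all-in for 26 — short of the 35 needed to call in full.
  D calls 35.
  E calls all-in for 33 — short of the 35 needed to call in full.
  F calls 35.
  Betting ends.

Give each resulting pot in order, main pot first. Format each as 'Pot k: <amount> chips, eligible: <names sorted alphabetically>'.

Pot 1: 156 chips, eligible: A, B, C, D, E, F
Pot 2: 35 chips, eligible: A, B, D, E, F
Pot 3: 8 chips, eligible: A, B, D, F

Derivation:
Contributions: A=35, B=35, C=26, D=35, E=33, F=35
Pot levels (distinct totals of non-folded players): 26, 33, 35
Layer 1-26: 26 each from A, B, C, D, E, F = 26*6 = 156 chips; eligible A, B, C, D, E, F
Layer 27-33: 7 each from A, B, D, E, F = 7*5 = 35 chips; eligible A, B, D, E, F
Layer 34-35: 2 each from A, B, D, F = 2*4 = 8 chips; eligible A, B, D, F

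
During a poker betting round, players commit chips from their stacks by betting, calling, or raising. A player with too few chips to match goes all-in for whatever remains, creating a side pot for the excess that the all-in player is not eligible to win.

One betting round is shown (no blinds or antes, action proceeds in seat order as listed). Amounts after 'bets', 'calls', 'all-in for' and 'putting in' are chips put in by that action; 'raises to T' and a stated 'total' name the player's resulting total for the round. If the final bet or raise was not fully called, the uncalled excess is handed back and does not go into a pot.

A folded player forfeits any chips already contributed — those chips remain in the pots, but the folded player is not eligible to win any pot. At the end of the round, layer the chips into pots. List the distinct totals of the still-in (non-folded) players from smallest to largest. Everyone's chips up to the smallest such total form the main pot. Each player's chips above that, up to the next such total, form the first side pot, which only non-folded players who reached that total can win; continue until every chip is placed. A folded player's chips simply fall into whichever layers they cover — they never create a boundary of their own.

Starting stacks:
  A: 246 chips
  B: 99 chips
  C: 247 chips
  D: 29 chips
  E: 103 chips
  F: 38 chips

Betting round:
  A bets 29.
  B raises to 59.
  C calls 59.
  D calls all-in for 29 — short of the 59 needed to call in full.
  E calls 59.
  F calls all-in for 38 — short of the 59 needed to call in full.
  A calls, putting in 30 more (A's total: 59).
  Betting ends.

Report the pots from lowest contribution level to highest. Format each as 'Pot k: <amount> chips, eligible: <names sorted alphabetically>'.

Contributions: A=59, B=59, C=59, D=29, E=59, F=38
Pot levels (distinct totals of non-folded players): 29, 38, 59
Layer 1-29: 29 each from A, B, C, D, E, F = 29*6 = 174 chips; eligible A, B, C, D, E, F
Layer 30-38: 9 each from A, B, C, E, F = 9*5 = 45 chips; eligible A, B, C, E, F
Layer 39-59: 21 each from A, B, C, E = 21*4 = 84 chips; eligible A, B, C, E

Pot 1: 174 chips, eligible: A, B, C, D, E, F
Pot 2: 45 chips, eligible: A, B, C, E, F
Pot 3: 84 chips, eligible: A, B, C, E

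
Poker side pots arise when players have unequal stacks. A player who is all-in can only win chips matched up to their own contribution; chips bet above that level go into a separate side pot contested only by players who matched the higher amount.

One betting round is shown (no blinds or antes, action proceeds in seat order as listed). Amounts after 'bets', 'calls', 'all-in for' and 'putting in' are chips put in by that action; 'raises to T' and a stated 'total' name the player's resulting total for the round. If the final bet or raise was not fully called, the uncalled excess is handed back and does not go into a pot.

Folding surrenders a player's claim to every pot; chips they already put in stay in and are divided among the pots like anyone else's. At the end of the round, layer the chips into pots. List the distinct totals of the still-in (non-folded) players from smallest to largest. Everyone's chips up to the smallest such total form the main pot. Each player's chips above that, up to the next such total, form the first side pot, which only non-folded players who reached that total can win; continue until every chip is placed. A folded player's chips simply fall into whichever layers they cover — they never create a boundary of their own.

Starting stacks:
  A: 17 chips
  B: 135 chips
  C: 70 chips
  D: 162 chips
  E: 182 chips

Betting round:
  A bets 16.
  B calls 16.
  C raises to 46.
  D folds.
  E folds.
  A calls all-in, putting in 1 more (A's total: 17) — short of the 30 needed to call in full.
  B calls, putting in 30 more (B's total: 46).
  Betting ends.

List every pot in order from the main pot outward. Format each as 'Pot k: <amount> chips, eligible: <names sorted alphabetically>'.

Pot 1: 51 chips, eligible: A, B, C
Pot 2: 58 chips, eligible: B, C

Derivation:
Contributions: A=17, B=46, C=46
Folded: D, E
Pot levels (distinct totals of non-folded players): 17, 46
Layer 1-17: 17 each from A, B, C = 17*3 = 51 chips; eligible A, B, C
Layer 18-46: 29 each from B, C = 29*2 = 58 chips; eligible B, C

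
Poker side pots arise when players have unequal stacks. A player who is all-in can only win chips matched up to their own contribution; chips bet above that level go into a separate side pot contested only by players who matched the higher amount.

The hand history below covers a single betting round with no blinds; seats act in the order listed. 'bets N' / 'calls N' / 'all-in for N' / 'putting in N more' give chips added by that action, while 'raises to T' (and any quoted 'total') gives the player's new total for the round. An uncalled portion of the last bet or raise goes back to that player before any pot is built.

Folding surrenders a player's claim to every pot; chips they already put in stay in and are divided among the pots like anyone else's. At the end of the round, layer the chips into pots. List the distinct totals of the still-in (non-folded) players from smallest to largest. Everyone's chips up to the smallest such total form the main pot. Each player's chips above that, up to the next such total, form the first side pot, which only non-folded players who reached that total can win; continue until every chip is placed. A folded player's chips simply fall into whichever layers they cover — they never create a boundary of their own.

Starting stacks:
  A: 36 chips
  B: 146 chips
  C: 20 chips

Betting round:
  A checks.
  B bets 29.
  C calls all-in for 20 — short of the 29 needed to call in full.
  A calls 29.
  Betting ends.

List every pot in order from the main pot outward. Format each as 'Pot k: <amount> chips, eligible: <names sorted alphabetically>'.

Pot 1: 60 chips, eligible: A, B, C
Pot 2: 18 chips, eligible: A, B

Derivation:
Contributions: A=29, B=29, C=20
Pot levels (distinct totals of non-folded players): 20, 29
Layer 1-20: 20 each from A, B, C = 20*3 = 60 chips; eligible A, B, C
Layer 21-29: 9 each from A, B = 9*2 = 18 chips; eligible A, B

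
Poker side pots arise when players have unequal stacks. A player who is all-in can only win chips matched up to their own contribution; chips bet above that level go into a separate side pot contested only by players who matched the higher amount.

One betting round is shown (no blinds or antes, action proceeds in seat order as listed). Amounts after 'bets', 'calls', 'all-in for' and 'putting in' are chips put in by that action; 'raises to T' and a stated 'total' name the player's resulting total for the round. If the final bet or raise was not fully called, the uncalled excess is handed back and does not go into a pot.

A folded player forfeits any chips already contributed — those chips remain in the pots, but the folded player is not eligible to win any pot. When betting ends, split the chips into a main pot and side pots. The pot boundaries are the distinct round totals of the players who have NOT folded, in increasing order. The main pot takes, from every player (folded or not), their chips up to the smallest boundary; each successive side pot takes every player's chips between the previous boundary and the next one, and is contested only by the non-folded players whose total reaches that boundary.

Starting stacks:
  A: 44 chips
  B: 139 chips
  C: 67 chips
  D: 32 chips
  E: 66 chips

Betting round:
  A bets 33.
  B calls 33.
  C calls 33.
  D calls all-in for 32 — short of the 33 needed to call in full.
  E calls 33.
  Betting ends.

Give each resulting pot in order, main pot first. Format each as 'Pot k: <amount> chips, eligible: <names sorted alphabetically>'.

Pot 1: 160 chips, eligible: A, B, C, D, E
Pot 2: 4 chips, eligible: A, B, C, E

Derivation:
Contributions: A=33, B=33, C=33, D=32, E=33
Pot levels (distinct totals of non-folded players): 32, 33
Layer 1-32: 32 each from A, B, C, D, E = 32*5 = 160 chips; eligible A, B, C, D, E
Layer 33-33: 1 each from A, B, C, E = 1*4 = 4 chips; eligible A, B, C, E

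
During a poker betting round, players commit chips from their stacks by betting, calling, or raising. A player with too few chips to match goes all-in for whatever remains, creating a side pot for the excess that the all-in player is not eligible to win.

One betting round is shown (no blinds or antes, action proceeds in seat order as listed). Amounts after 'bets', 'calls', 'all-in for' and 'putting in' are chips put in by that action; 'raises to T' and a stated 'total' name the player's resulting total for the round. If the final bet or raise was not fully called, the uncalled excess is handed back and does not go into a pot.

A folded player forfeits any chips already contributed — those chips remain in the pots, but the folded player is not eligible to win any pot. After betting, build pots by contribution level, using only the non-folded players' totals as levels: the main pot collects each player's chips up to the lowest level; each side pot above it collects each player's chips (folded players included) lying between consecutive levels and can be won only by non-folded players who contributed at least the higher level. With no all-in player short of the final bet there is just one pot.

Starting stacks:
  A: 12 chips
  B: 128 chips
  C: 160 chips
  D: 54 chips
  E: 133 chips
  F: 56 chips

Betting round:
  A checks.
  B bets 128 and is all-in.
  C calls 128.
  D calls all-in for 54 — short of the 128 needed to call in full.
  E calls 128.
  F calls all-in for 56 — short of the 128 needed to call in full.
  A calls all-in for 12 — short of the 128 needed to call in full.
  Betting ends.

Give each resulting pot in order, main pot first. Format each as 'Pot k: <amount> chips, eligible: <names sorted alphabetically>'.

Contributions: A=12, B=128, C=128, D=54, E=128, F=56
Pot levels (distinct totals of non-folded players): 12, 54, 56, 128
Layer 1-12: 12 each from A, B, C, D, E, F = 12*6 = 72 chips; eligible A, B, C, D, E, F
Layer 13-54: 42 each from B, C, D, E, F = 42*5 = 210 chips; eligible B, C, D, E, F
Layer 55-56: 2 each from B, C, E, F = 2*4 = 8 chips; eligible B, C, E, F
Layer 57-128: 72 each from B, C, E = 72*3 = 216 chips; eligible B, C, E

Pot 1: 72 chips, eligible: A, B, C, D, E, F
Pot 2: 210 chips, eligible: B, C, D, E, F
Pot 3: 8 chips, eligible: B, C, E, F
Pot 4: 216 chips, eligible: B, C, E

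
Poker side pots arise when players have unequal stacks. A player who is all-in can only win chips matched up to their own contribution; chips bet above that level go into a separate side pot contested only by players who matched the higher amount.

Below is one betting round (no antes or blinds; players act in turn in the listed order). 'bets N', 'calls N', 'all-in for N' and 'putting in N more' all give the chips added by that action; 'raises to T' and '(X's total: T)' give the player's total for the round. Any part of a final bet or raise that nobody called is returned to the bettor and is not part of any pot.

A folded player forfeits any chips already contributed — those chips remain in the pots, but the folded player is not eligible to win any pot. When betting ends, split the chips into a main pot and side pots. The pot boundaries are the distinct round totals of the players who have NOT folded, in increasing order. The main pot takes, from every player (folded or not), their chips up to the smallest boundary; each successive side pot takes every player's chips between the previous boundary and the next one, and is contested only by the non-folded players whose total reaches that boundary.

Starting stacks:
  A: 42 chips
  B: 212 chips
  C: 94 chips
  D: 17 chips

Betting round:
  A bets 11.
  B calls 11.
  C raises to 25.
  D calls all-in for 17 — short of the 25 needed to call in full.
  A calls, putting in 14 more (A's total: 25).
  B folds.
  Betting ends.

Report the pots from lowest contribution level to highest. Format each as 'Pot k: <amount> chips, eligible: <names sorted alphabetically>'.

Contributions: A=25, B=11, C=25, D=17
Folded: B
Pot levels (distinct totals of non-folded players): 17, 25
Layer 1-17: A 17 + B 11 + C 17 + D 17 = 62 chips; eligible A, C, D
Layer 18-25: 8 each from A, C = 8*2 = 16 chips; eligible A, C

Pot 1: 62 chips, eligible: A, C, D
Pot 2: 16 chips, eligible: A, C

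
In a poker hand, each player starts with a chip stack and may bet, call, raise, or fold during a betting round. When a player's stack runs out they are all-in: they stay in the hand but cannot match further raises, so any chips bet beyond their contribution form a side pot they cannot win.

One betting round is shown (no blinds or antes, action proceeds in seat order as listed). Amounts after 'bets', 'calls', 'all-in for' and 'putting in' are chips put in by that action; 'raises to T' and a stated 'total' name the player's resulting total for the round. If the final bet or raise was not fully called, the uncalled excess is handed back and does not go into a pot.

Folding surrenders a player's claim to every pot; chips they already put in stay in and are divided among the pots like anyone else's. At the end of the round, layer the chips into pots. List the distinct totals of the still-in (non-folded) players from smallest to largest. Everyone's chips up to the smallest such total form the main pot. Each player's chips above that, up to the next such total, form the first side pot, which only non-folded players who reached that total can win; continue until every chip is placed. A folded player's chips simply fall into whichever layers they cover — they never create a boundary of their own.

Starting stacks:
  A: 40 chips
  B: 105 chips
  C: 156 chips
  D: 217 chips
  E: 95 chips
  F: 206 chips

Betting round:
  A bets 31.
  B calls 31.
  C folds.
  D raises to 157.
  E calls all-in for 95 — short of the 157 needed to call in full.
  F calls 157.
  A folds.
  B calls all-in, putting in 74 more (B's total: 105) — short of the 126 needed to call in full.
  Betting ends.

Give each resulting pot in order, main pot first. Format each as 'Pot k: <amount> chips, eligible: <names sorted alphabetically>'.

Pot 1: 411 chips, eligible: B, D, E, F
Pot 2: 30 chips, eligible: B, D, F
Pot 3: 104 chips, eligible: D, F

Derivation:
Contributions: A=31, B=105, D=157, E=95, F=157
Folded: A, C
Pot levels (distinct totals of non-folded players): 95, 105, 157
Layer 1-95: A 31 + B 95 + D 95 + E 95 + F 95 = 411 chips; eligible B, D, E, F
Layer 96-105: 10 each from B, D, F = 10*3 = 30 chips; eligible B, D, F
Layer 106-157: 52 each from D, F = 52*2 = 104 chips; eligible D, F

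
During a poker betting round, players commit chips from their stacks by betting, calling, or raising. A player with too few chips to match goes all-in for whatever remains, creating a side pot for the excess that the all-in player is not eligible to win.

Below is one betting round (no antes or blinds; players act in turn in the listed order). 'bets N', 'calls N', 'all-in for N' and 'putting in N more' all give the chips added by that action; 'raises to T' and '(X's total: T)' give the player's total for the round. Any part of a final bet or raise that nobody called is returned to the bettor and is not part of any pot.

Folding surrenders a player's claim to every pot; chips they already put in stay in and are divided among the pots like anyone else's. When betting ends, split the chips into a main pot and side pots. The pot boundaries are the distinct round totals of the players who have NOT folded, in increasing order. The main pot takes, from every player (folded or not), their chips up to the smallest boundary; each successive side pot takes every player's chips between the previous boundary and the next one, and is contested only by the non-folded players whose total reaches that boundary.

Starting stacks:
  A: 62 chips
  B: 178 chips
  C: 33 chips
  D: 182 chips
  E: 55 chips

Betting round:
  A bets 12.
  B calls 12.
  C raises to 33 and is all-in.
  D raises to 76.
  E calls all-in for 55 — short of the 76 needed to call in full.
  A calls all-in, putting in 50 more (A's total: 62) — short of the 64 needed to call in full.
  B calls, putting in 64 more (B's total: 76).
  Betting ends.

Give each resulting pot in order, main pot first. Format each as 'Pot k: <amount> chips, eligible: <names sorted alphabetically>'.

Pot 1: 165 chips, eligible: A, B, C, D, E
Pot 2: 88 chips, eligible: A, B, D, E
Pot 3: 21 chips, eligible: A, B, D
Pot 4: 28 chips, eligible: B, D

Derivation:
Contributions: A=62, B=76, C=33, D=76, E=55
Pot levels (distinct totals of non-folded players): 33, 55, 62, 76
Layer 1-33: 33 each from A, B, C, D, E = 33*5 = 165 chips; eligible A, B, C, D, E
Layer 34-55: 22 each from A, B, D, E = 22*4 = 88 chips; eligible A, B, D, E
Layer 56-62: 7 each from A, B, D = 7*3 = 21 chips; eligible A, B, D
Layer 63-76: 14 each from B, D = 14*2 = 28 chips; eligible B, D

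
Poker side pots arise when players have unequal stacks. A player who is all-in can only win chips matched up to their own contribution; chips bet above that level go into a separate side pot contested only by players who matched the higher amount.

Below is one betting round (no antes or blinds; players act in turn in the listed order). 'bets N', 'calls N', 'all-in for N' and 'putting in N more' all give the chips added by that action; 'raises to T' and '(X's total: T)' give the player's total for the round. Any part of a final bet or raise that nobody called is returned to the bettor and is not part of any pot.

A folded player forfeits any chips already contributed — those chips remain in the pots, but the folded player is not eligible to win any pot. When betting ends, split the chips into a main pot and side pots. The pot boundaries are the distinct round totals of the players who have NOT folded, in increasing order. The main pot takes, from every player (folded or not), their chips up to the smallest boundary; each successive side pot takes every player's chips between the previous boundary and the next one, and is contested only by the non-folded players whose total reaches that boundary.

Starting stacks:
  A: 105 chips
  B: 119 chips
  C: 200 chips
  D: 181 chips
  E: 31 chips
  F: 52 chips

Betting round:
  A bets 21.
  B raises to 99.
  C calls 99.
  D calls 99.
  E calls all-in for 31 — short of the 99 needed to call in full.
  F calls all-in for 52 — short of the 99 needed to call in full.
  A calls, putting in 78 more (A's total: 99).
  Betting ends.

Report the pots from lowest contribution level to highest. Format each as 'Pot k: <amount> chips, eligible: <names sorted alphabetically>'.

Pot 1: 186 chips, eligible: A, B, C, D, E, F
Pot 2: 105 chips, eligible: A, B, C, D, F
Pot 3: 188 chips, eligible: A, B, C, D

Derivation:
Contributions: A=99, B=99, C=99, D=99, E=31, F=52
Pot levels (distinct totals of non-folded players): 31, 52, 99
Layer 1-31: 31 each from A, B, C, D, E, F = 31*6 = 186 chips; eligible A, B, C, D, E, F
Layer 32-52: 21 each from A, B, C, D, F = 21*5 = 105 chips; eligible A, B, C, D, F
Layer 53-99: 47 each from A, B, C, D = 47*4 = 188 chips; eligible A, B, C, D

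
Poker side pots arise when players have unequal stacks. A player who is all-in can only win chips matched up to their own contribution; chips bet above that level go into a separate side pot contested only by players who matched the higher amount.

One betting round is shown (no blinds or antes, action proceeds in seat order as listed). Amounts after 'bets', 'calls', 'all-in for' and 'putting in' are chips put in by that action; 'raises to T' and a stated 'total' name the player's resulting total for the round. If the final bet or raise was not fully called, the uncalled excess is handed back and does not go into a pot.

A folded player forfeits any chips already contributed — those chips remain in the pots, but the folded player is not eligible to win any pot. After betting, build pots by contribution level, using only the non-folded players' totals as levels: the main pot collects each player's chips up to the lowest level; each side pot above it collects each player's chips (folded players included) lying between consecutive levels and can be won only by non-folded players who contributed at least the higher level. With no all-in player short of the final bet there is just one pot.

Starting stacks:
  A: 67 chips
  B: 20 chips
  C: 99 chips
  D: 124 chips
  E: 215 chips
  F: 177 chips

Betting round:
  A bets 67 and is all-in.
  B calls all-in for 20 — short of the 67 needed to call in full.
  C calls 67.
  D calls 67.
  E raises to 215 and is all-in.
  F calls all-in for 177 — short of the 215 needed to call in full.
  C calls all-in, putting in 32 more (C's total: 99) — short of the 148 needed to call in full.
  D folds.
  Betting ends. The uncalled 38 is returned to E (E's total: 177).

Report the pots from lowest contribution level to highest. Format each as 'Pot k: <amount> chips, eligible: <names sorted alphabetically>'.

Pot 1: 120 chips, eligible: A, B, C, E, F
Pot 2: 235 chips, eligible: A, C, E, F
Pot 3: 96 chips, eligible: C, E, F
Pot 4: 156 chips, eligible: E, F

Derivation:
Contributions (after 38 returned to E): A=67, B=20, C=99, D=67, E=177, F=177
Folded: D
Pot levels (distinct totals of non-folded players): 20, 67, 99, 177
Layer 1-20: 20 each from A, B, C, D, E, F = 20*6 = 120 chips; eligible A, B, C, E, F
Layer 21-67: 47 each from A, C, D, E, F = 47*5 = 235 chips; eligible A, C, E, F
Layer 68-99: 32 each from C, E, F = 32*3 = 96 chips; eligible C, E, F
Layer 100-177: 78 each from E, F = 78*2 = 156 chips; eligible E, F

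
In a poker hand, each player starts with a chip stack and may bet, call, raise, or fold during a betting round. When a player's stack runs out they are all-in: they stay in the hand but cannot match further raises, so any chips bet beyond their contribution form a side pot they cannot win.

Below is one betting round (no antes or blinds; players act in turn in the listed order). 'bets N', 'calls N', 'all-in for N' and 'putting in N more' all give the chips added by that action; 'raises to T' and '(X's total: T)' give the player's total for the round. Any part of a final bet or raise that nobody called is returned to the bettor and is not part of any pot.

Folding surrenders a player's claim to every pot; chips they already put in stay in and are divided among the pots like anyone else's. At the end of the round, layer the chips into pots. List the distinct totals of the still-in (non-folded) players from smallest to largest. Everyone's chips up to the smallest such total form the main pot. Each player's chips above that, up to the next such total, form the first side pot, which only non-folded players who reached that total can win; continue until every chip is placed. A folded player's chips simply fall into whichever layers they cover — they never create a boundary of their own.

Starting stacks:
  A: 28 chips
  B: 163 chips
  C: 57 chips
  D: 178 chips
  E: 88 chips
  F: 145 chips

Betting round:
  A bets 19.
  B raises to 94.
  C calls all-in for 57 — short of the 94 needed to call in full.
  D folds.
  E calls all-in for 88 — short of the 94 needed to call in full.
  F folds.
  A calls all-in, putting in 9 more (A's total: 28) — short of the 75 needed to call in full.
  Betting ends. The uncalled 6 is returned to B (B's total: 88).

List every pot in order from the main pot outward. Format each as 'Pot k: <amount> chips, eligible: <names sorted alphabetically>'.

Contributions (after 6 returned to B): A=28, B=88, C=57, E=88
Folded: D, F
Pot levels (distinct totals of non-folded players): 28, 57, 88
Layer 1-28: 28 each from A, B, C, E = 28*4 = 112 chips; eligible A, B, C, E
Layer 29-57: 29 each from B, C, E = 29*3 = 87 chips; eligible B, C, E
Layer 58-88: 31 each from B, E = 31*2 = 62 chips; eligible B, E

Pot 1: 112 chips, eligible: A, B, C, E
Pot 2: 87 chips, eligible: B, C, E
Pot 3: 62 chips, eligible: B, E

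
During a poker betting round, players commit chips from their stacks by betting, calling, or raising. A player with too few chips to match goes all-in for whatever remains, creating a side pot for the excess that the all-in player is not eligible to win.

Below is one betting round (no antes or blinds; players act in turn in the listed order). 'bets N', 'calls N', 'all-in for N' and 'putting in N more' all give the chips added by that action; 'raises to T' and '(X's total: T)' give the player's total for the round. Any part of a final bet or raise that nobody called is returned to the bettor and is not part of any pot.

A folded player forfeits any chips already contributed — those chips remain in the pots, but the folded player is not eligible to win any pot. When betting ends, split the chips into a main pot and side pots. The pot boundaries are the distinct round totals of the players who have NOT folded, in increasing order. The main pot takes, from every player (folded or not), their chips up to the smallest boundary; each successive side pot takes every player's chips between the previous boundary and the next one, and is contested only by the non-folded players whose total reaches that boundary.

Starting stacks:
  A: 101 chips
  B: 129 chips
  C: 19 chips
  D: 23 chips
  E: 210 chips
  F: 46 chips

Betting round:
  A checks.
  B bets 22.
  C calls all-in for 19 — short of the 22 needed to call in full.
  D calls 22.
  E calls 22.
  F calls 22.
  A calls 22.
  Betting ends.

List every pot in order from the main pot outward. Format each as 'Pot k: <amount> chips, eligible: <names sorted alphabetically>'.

Contributions: A=22, B=22, C=19, D=22, E=22, F=22
Pot levels (distinct totals of non-folded players): 19, 22
Layer 1-19: 19 each from A, B, C, D, E, F = 19*6 = 114 chips; eligible A, B, C, D, E, F
Layer 20-22: 3 each from A, B, D, E, F = 3*5 = 15 chips; eligible A, B, D, E, F

Pot 1: 114 chips, eligible: A, B, C, D, E, F
Pot 2: 15 chips, eligible: A, B, D, E, F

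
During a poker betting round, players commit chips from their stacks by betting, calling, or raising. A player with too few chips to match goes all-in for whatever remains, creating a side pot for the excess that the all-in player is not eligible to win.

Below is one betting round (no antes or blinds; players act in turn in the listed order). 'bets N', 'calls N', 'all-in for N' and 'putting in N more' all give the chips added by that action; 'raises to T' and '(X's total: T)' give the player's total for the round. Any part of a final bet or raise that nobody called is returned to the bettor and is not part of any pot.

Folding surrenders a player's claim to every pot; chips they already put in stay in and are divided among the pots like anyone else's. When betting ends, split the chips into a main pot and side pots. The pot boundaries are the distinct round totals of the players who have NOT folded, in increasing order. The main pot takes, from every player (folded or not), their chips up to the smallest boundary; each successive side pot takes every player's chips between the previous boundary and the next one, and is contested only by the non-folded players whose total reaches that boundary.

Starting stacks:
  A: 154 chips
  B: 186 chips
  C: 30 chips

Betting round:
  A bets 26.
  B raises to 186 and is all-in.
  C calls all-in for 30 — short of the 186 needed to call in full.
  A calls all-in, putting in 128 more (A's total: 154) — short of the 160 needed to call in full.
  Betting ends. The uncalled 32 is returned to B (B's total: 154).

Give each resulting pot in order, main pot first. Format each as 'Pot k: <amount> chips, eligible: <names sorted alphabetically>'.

Contributions (after 32 returned to B): A=154, B=154, C=30
Pot levels (distinct totals of non-folded players): 30, 154
Layer 1-30: 30 each from A, B, C = 30*3 = 90 chips; eligible A, B, C
Layer 31-154: 124 each from A, B = 124*2 = 248 chips; eligible A, B

Pot 1: 90 chips, eligible: A, B, C
Pot 2: 248 chips, eligible: A, B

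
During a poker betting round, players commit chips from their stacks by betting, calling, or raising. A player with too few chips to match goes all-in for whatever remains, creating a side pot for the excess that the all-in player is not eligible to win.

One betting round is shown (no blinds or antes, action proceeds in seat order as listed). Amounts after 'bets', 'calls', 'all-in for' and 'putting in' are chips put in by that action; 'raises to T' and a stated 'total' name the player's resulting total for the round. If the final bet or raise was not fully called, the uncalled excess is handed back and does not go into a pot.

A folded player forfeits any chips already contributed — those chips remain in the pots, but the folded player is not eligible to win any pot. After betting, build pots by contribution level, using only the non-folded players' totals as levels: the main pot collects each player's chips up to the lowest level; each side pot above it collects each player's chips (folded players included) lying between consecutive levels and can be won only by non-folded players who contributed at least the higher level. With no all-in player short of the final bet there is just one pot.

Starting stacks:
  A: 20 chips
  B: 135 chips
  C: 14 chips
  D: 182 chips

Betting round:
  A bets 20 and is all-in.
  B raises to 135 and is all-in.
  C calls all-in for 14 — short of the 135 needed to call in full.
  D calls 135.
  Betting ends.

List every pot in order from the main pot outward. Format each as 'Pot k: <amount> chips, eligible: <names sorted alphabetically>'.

Pot 1: 56 chips, eligible: A, B, C, D
Pot 2: 18 chips, eligible: A, B, D
Pot 3: 230 chips, eligible: B, D

Derivation:
Contributions: A=20, B=135, C=14, D=135
Pot levels (distinct totals of non-folded players): 14, 20, 135
Layer 1-14: 14 each from A, B, C, D = 14*4 = 56 chips; eligible A, B, C, D
Layer 15-20: 6 each from A, B, D = 6*3 = 18 chips; eligible A, B, D
Layer 21-135: 115 each from B, D = 115*2 = 230 chips; eligible B, D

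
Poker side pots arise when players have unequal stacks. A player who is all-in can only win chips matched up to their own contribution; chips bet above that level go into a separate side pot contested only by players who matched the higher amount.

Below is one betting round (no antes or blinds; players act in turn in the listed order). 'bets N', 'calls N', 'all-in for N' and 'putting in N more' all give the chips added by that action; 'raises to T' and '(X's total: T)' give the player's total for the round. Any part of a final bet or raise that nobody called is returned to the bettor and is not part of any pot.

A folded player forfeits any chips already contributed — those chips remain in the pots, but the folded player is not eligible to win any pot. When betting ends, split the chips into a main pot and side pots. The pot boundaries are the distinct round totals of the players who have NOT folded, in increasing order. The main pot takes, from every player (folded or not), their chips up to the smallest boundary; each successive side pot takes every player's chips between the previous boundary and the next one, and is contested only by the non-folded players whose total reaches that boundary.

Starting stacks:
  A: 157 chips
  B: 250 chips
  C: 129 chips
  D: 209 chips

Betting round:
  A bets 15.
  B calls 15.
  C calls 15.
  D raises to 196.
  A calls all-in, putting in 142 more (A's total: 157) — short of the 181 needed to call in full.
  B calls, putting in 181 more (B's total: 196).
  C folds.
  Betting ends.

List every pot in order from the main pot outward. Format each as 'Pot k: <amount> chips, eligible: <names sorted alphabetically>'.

Pot 1: 486 chips, eligible: A, B, D
Pot 2: 78 chips, eligible: B, D

Derivation:
Contributions: A=157, B=196, C=15, D=196
Folded: C
Pot levels (distinct totals of non-folded players): 157, 196
Layer 1-157: A 157 + B 157 + C 15 + D 157 = 486 chips; eligible A, B, D
Layer 158-196: 39 each from B, D = 39*2 = 78 chips; eligible B, D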